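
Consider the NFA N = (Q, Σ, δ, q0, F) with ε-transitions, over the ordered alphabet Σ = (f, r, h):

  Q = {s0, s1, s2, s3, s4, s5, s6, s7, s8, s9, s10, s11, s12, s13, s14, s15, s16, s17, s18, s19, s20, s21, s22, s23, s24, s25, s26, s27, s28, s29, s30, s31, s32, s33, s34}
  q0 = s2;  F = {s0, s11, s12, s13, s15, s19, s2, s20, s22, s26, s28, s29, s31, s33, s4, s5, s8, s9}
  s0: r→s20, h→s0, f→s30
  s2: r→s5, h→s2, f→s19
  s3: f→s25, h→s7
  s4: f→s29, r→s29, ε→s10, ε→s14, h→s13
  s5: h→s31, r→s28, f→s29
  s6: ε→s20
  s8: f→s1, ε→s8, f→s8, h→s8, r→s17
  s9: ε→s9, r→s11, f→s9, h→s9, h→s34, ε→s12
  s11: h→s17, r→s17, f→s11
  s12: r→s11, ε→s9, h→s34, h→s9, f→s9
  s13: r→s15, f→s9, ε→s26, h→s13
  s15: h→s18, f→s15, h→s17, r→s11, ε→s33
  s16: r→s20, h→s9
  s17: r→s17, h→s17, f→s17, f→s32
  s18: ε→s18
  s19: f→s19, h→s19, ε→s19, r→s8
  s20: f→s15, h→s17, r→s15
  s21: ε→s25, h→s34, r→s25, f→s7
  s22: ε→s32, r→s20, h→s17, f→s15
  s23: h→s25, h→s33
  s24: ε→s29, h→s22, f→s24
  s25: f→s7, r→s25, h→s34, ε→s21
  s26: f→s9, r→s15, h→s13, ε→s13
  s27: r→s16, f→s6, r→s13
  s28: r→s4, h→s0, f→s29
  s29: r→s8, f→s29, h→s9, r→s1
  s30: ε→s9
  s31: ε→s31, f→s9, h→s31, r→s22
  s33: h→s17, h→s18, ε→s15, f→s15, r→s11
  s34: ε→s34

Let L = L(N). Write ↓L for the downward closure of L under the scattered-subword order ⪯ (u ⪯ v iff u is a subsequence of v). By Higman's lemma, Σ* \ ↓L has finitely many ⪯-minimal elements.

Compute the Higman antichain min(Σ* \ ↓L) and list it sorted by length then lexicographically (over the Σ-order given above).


|Q|=35, |F|=18, |δ|=101 (20 ε).
min D↑ (16 st, q0=0, F={7}): 0:f→1,r→2,h→0 1:f→1,r→3,h→1 2:f→4,r→5,h→6 3:f→3,r→7,h→3 4:f→4,r→3,h→8 5:f→4,r→9,h→10 6:f→8,r→11,h→6 7:f→7,r→7,h→7 8:f→8,r→12,h→8 9:f→4,r→4,h→13 10:f→8,r→14,h→10 11:f→15,r→14,h→7 12:f→12,r→7,h→7 13:f→8,r→15,h→13 14:f→15,r→15,h→7 15:f→15,r→12,h→7 (ε-aug+det+¬).
'frr': run [26, 14, 5, 2] end={s17,s32} — reject; 3/3 deletions ∈↓L.
'rhrh': |S_i|=[26, 24, 18, 8, 3] end={s17,s18,s32} ∉↓L; 4/4 deletions ∈↓L.
'rrrrrr': run [26, 24, 22, 18, 12, 5, 2] end={s17,s32} rej; 6/6 del acc.
3 obstructions.

min(Σ*\↓L) = [frr, rhrh, rrrrrr].


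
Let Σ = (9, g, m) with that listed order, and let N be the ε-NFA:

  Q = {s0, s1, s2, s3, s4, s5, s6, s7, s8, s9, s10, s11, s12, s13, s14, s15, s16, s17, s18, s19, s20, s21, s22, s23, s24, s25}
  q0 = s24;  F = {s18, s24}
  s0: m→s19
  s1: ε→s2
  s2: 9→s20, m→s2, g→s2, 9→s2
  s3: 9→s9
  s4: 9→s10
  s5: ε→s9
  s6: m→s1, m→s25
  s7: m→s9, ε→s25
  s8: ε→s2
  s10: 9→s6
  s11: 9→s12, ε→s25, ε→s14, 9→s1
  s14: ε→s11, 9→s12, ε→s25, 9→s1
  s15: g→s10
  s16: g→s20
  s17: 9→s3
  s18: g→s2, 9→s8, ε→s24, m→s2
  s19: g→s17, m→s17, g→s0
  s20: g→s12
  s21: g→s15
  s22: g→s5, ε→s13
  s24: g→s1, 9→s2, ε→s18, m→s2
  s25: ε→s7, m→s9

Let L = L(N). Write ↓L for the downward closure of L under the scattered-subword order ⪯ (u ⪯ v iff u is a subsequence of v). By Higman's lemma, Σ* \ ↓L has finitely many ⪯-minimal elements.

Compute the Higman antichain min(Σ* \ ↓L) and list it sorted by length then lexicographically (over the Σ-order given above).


|Q|=26, |F|=2, |δ|=43 (12 ε).
min D↑ (2 st, q0=0, F={1}): 0:9→1,g→1,m→1 1:9→1,g→1,m→1 [Hopcroft].
'9': |S_i|=[7, 4] end={s12,s2,s20,s8} ∉↓L; 1/1 single-dels accept.
'g': run [7, 4] end={s1,s12,s2,s20} — reject; 1/1 single-dels accept.
'm': run [7, 3] end={s12,s2,s20} — reject; 1/1 del acc.
3 words, ⪯-incomp.

A = [9, g, m].


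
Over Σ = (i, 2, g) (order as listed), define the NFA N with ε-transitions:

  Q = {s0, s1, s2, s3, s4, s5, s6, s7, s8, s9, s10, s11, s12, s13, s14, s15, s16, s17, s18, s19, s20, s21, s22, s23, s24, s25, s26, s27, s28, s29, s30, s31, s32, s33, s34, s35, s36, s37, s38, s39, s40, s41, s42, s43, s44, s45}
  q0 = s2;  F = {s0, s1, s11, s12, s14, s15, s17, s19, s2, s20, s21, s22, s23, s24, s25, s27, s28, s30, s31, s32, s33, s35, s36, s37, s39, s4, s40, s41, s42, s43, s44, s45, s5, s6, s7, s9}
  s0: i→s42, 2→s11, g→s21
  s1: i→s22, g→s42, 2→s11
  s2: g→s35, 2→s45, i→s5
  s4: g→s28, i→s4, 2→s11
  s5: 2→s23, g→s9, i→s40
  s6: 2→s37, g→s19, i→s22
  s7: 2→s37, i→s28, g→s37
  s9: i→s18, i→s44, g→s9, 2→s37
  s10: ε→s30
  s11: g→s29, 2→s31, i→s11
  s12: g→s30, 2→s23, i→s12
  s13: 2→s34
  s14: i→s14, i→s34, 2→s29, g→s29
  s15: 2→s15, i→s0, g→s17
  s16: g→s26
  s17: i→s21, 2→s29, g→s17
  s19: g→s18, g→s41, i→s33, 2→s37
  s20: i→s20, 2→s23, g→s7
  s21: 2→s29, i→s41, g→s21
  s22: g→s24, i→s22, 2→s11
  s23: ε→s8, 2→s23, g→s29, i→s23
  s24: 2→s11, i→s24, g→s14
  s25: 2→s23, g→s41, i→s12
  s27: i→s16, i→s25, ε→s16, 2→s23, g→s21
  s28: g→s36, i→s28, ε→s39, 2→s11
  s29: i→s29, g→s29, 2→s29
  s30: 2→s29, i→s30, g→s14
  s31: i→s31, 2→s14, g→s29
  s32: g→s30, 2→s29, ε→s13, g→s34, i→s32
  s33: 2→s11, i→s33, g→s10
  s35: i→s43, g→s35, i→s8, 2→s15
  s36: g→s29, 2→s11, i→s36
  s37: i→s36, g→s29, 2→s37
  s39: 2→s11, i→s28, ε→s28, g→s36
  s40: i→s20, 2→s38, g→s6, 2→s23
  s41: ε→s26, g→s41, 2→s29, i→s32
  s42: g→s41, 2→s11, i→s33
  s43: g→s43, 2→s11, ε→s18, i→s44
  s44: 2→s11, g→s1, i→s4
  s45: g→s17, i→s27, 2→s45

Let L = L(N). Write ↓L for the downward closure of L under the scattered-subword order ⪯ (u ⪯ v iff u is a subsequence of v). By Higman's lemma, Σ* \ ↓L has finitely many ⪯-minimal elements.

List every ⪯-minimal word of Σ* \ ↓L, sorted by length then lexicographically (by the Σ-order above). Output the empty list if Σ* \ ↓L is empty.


|Q|=46, |F|=36, |δ|=128 (8 ε).
min D↑ (36 st, q0=0, F={13}): 0:i→1,2→2,g→3 1:i→4,2→5,g→6 2:i→7,2→2,g→8 3:i→9,2→10,g→3 4:i→11,2→5,g→12 5:i→5,2→5,g→13 6:i→14,2→15,g→6 7:i→16,2→5,g→17 8:i→17,2→13,g→8 9:i→14,2→18,g→9 10:i→19,2→10,g→8 11:i→11,2→5,g→20 12:i→21,2→15,g→22 13:i→13,2→13,g→13 14:i→23,2→18,g→24 15:i→25,2→15,g→13 16:i→26,2→5,g→27 17:i→27,2→13,g→17 18:i→18,2→28,g→13 19:i→29,2→18,g→17 20:i→30,2→15,g→15 21:i→21,2→18,g→31 22:i→32,2→15,g→27 23:i→23,2→18,g→30 24:i→21,2→18,g→29 25:i→25,2→18,g→13 26:i→26,2→5,g→33 27:i→34,2→13,g→27 28:i→28,2→35,g→13 29:i→32,2→18,g→27 30:i→30,2→18,g→25 31:i→31,2→18,g→35 32:i→32,2→18,g→33 33:i→33,2→13,g→35 34:i→34,2→13,g→33 35:i→35,2→13,g→13 [Hopcroft].
'i2g': N↓-sim [45, 40, 10, 1] end={s29} — reject; 3/3 single-dels accept.
'2g2': N↓-sim [45, 27, 11, 2] end={s29,s34} ∉↓L; 3/3 del acc.
'iiiggg': run [45, 40, 34, 22, 13, 7, 1] end={s29} — reject; 6/6 deletions ∈↓L.
'iiggg2': |S_i|=[45, 40, 34, 24, 18, 10, 2] end={s29,s34} — reject; 6/6 del acc.
'gi2222': |S_i|=[45, 34, 26, 5, 4, 3, 1] end={s29} — reject; 6/6 del acc.
5 minimals (antichain).

A = [i2g, 2g2, iiiggg, iiggg2, gi2222].


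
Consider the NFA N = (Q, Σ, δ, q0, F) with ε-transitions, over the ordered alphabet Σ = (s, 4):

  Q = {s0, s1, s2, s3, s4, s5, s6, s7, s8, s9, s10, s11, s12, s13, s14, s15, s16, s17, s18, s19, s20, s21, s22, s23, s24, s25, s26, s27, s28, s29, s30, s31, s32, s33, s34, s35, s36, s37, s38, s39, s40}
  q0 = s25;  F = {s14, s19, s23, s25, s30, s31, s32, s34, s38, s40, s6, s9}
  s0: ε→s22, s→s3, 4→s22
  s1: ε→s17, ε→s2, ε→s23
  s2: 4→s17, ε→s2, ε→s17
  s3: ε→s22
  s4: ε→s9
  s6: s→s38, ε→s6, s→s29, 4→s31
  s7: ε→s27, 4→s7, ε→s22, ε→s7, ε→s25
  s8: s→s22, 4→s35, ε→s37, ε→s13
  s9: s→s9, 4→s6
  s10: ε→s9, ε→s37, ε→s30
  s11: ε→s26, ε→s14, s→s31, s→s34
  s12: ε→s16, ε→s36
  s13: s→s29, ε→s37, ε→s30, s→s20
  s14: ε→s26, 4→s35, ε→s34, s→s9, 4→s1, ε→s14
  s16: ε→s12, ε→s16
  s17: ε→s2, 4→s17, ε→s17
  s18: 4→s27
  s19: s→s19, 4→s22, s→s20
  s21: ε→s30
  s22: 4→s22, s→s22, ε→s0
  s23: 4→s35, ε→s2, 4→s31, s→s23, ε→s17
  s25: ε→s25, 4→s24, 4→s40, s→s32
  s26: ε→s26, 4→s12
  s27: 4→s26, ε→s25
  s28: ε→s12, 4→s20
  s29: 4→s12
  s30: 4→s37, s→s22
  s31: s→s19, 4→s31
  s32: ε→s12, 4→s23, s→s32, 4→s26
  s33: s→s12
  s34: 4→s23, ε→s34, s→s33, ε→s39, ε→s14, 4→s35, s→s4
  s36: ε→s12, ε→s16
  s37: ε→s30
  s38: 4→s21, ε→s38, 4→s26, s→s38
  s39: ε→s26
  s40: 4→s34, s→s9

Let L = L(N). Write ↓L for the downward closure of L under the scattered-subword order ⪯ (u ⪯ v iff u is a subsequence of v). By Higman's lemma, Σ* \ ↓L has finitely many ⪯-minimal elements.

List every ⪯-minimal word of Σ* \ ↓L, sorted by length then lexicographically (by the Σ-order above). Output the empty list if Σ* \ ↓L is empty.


min(Σ*\↓L) = [s44s4, 4s4s4s, 4444s4].

|Q|=41, |F|=12, |δ|=100 (48 ε).
min D↑ (12 st, q0=0, F={10}): 0:s→1,4→2 1:s→1,4→3 2:s→4,4→5 3:s→3,4→6 4:s→4,4→7 5:s→4,4→3 6:s→8,4→6 7:s→9,4→6 8:s→8,4→10 9:s→9,4→11 10:s→10,4→10 11:s→10,4→11 [Hopcroft].
's44s4': run [31, 24, 20, 16, 5, 3] end={s0,s22,s3} rej; 5/5 del acc.
'4s4s4s': N↓-sim [31, 29, 23, 19, 14, 10, 3] end={s0,s22,s3} — reject; 6/6 del acc.
'4444s4': |S_i|=[31, 29, 27, 21, 16, 5, 3] end={s0,s22,s3} — reject; 6/6 single-dels accept.
3 obstructions.


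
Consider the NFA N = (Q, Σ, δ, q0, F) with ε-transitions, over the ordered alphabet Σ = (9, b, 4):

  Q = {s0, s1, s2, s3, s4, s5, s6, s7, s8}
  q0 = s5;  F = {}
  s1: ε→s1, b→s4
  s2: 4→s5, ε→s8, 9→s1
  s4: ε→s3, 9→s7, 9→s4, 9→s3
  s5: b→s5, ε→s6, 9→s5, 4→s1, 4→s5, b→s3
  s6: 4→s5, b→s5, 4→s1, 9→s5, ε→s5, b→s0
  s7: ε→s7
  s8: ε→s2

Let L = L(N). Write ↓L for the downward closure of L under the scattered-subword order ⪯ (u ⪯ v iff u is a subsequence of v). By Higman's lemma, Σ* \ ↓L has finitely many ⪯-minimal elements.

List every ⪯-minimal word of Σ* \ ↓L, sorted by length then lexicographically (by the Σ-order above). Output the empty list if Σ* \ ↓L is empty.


A = [ε].

|Q|=9, |F|=0, |δ|=23 (7 ε).
min D↑ (1 st, q0=0, F={0}): 0:9→0,b→0,4→0 (ε-aug+det+¬).
ε ∈ L(D↑) — L = ∅.


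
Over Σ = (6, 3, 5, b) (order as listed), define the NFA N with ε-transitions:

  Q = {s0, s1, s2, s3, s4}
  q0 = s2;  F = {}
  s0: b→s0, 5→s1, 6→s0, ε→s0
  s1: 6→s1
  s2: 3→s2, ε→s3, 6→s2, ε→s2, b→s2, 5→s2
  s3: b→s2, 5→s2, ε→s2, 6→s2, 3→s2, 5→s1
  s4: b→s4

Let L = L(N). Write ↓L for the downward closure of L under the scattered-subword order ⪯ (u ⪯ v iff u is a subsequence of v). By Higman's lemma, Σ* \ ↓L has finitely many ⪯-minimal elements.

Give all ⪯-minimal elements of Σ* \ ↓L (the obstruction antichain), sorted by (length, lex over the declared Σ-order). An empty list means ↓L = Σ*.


|Q|=5, |F|=0, |δ|=18 (4 ε).
min D↑ (1 st, q0=0, F={0}): 0:6→0,3→0,5→0,b→0 [Hopcroft].
ε ∈ L(D↑) ⇒ ↓L = ∅.

A = [ε].


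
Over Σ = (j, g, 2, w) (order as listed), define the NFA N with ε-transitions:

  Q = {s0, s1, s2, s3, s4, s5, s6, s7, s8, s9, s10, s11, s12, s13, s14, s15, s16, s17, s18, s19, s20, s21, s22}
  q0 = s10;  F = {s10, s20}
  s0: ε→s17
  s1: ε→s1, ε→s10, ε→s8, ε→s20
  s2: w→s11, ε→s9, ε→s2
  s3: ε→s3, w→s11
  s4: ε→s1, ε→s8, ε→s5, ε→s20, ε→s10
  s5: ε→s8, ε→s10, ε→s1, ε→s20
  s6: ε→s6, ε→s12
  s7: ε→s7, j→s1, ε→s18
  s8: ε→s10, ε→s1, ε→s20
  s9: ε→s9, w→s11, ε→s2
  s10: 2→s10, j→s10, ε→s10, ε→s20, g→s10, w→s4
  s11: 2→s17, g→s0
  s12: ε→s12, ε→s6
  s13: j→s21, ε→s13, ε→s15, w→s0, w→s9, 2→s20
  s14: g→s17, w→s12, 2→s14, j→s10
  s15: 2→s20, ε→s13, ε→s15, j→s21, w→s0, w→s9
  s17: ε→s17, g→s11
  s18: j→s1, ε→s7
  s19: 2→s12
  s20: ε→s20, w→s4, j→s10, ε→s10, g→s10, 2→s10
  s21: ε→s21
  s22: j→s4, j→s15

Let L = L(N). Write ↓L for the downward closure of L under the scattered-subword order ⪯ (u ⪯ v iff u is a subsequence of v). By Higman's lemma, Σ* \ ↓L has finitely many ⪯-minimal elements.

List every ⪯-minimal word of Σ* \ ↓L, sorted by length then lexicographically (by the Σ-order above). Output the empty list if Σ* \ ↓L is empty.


|Q|=23, |F|=2, |δ|=70 (39 ε).
min D↑ (1 st, q0=0, F={}): 0:j→0,g→0,2→0,w→0 [Hopcroft].
L(D↑) = ∅; no obstructions.

min(Σ*\↓L) = [].


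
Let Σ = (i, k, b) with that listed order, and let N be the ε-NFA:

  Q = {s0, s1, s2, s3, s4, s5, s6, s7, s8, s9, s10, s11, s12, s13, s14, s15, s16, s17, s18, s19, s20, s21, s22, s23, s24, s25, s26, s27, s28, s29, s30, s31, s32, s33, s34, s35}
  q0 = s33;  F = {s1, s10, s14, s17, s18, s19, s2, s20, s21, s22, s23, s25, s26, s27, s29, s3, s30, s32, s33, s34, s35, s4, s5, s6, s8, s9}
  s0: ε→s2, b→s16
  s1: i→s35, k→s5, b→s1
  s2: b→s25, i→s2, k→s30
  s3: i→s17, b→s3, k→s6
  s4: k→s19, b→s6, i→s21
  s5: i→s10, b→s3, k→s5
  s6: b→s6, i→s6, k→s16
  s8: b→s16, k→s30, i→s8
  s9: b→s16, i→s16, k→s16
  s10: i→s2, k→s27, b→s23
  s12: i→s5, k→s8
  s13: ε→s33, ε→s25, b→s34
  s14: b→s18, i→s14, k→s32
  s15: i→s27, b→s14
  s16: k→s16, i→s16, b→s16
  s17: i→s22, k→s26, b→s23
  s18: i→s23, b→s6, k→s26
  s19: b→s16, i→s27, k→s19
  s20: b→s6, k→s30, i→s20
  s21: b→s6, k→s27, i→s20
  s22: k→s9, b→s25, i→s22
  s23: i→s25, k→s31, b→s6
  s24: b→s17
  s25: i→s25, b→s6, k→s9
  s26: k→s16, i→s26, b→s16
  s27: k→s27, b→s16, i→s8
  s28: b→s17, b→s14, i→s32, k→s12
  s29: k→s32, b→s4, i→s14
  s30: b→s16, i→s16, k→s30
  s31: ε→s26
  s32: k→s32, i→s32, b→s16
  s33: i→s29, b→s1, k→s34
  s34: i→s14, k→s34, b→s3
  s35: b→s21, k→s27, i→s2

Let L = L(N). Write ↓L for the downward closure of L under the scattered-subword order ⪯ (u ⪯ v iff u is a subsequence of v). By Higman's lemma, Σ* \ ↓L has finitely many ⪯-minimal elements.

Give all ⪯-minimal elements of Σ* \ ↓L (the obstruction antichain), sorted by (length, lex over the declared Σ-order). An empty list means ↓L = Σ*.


min(Σ*\↓L) = [ikb, ibbk, kbkk, iibkk, biiki].

|Q|=36, |F|=26, |δ|=96 (4 ε).
min D↑ (27 st, q0=0, F={11}): 0:i→1,k→2,b→3 1:i→4,k→5,b→6 2:i→4,k→2,b→7 3:i→8,k→9,b→3 4:i→4,k→5,b→10 5:i→5,k→5,b→11 6:i→12,k→13,b→14 7:i→15,k→14,b→7 8:i→16,k→17,b→12 9:i→18,k→9,b→7 10:i→19,k→20,b→14 11:i→11,k→11,b→11 12:i→21,k→17,b→14 13:i→17,k→13,b→11 14:i→14,k→11,b→14 15:i→22,k→20,b→19 16:i→16,k→23,b→24 17:i→25,k→17,b→11 18:i→16,k→17,b→19 19:i→24,k→20,b→14 20:i→20,k→11,b→11 21:i→21,k→23,b→14 22:i→22,k→26,b→24 23:i→11,k→23,b→11 24:i→24,k→26,b→14 25:i→25,k→23,b→11 26:i→11,k→11,b→11 (ε-aug+det+¬).
'ikb': run [28, 23, 9, 1] end={s16} rej; 3/3 deletions ∈↓L.
'ibbk': run [28, 23, 15, 2, 1] end={s16} rej; 4/4 single-dels accept.
'kbkk': |S_i|=[28, 21, 11, 5, 1] end={s16} ∉↓L; 4/4 single-dels accept.
'iibkk': N↓-sim [28, 23, 17, 8, 4, 1] end={s16} ∉↓L; 5/5 single-dels accept.
'biiki': |S_i|=[28, 23, 17, 10, 3, 1] end={s16} rej; 5/5 deletions ∈↓L.
5 minimals (antichain).


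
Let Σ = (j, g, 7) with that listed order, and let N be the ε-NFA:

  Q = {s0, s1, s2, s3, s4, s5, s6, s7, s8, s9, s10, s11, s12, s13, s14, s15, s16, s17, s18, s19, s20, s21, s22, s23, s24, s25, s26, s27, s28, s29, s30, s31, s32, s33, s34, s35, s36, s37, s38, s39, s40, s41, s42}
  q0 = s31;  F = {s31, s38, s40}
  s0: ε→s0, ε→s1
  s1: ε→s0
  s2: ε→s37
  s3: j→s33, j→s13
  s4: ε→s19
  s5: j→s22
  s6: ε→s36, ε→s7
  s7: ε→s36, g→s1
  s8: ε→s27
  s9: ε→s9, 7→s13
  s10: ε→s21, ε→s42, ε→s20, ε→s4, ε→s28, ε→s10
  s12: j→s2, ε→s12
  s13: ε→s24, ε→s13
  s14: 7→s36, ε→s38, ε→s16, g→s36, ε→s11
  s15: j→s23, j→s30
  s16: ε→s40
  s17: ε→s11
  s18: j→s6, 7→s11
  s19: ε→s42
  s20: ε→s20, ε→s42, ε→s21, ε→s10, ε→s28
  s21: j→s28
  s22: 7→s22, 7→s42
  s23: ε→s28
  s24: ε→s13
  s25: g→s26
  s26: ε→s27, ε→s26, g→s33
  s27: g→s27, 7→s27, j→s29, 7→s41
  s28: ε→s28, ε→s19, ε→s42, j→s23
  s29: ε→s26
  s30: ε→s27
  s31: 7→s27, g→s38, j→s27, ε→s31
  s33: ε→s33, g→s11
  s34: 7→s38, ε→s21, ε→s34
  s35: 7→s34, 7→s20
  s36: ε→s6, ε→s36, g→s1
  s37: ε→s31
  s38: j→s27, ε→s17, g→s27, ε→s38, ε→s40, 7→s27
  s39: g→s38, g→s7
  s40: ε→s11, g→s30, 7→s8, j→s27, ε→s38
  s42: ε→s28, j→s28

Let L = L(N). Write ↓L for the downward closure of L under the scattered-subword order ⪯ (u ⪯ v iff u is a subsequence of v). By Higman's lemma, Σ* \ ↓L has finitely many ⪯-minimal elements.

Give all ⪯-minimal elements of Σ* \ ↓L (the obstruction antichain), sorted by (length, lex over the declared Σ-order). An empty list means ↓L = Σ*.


A = [j, 7, gg].

|Q|=43, |F|=3, |δ|=91 (52 ε).
min D↑ (3 st, q0=0, F={1}): 0:j→1,g→2,7→1 1:j→1,g→1,7→1 2:j→1,g→1,7→1 (ε-aug+det+¬).
'j': |S_i|=[12, 6] end={s11,s26,s27,s29,s33,s41} — reject; 1/1 single-dels accept.
'7': |S_i|=[12, 7] end={s11,s26,s27,s29,s33,s41,s8} rej; 1/1 deletions ∈↓L.
'gg': |S_i|=[12, 11, 7] end={s11,s26,s27,s29,s30,s33,s41} — reject; 2/2 deletions ∈↓L.
3 words, ⪯-incomp.


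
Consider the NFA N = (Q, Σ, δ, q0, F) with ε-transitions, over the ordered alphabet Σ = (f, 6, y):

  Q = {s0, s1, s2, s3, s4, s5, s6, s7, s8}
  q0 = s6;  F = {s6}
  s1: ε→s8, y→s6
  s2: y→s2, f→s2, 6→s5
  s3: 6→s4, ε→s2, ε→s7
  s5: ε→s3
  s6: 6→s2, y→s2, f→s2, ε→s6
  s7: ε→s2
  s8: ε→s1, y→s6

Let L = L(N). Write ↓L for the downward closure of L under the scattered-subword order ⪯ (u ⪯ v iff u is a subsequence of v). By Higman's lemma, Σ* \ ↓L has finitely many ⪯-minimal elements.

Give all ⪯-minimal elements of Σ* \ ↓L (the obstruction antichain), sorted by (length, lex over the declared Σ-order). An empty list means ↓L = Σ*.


A = [f, 6, y].

|Q|=9, |F|=1, |δ|=16 (7 ε).
min D↑ (2 st, q0=0, F={1}): 0:f→1,6→1,y→1 1:f→1,6→1,y→1 (ε-aug+det+¬).
'f': run [6, 5] end={s2,s3,s4,s5,s7} ∉↓L; 1/1 deletions ∈↓L.
'6': |S_i|=[6, 5] end={s2,s3,s4,s5,s7} ∉↓L; 1/1 del acc.
'y': run [6, 5] end={s2,s3,s4,s5,s7} rej; 1/1 del acc.
3 obstructions.


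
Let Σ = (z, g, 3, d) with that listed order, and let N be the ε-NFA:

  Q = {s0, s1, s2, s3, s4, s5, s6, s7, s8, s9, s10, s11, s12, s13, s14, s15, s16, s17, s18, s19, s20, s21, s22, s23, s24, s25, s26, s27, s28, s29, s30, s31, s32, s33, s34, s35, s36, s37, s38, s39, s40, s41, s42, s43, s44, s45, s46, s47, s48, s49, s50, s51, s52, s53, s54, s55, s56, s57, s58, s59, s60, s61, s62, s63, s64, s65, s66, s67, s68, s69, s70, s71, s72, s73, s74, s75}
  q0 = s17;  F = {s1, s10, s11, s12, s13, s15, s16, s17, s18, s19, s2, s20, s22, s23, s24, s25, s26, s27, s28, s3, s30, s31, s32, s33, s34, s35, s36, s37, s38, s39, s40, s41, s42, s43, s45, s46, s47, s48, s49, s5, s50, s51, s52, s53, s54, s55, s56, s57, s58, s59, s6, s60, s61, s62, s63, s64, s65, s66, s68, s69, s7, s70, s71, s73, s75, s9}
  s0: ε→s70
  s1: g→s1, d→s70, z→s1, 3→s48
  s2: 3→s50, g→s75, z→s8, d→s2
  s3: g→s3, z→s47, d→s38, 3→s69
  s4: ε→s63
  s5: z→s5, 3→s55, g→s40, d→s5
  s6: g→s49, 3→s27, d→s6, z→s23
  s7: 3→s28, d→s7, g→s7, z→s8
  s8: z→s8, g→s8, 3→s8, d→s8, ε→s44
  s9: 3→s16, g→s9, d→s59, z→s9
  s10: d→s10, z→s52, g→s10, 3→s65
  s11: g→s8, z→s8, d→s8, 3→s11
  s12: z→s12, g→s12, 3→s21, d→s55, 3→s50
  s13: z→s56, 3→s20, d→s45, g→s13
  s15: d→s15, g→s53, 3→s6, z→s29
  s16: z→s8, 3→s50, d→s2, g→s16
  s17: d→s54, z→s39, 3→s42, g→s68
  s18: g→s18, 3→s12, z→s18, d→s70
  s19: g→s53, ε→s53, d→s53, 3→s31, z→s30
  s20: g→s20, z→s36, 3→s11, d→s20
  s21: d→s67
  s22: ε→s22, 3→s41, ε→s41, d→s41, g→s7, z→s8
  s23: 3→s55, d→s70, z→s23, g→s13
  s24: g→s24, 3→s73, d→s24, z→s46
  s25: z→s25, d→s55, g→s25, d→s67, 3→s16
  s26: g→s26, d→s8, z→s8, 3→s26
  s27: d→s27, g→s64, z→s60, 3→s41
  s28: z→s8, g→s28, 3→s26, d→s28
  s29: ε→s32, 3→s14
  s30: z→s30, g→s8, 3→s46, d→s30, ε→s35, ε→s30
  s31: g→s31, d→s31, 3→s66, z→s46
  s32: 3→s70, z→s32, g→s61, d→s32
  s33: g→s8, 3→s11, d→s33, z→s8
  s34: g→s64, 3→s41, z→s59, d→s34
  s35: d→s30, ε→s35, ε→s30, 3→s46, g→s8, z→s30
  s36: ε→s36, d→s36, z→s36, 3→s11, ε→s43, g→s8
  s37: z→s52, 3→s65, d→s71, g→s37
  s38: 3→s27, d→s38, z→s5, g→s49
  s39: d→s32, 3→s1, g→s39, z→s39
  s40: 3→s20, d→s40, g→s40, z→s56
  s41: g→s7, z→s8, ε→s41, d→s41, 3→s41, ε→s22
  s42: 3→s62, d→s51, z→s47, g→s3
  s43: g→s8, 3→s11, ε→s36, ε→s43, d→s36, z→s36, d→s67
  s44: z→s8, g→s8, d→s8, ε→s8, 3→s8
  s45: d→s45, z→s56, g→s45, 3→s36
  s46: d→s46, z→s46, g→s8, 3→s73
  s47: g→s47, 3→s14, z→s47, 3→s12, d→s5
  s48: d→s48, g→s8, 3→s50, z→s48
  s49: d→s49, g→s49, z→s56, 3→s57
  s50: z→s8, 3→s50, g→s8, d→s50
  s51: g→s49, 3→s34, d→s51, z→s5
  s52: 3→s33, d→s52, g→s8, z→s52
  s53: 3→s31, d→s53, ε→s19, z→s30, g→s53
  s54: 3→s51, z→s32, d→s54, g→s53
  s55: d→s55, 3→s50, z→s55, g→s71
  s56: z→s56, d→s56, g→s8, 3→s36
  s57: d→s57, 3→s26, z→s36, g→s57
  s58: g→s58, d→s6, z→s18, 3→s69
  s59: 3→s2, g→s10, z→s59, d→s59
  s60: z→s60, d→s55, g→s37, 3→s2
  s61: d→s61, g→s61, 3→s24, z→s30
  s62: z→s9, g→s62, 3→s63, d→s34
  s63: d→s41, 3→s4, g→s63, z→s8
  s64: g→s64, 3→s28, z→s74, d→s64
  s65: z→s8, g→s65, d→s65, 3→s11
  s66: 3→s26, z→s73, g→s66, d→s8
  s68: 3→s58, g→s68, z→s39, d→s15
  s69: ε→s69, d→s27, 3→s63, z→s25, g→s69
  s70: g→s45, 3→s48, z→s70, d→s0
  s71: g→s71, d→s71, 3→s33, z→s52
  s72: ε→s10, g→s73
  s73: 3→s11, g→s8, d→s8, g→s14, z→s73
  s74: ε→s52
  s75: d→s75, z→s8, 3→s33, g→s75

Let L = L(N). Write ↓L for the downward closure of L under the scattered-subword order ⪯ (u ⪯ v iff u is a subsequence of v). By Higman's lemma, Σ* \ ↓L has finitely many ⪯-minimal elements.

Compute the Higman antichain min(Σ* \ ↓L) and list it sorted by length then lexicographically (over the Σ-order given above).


Antichain: [z33g, 333z, dgzg, dg33d, g3zd3g].

|Q|=76, |F|=66, |δ|=302 (22 ε).
min D↑ (63 st, q0=0, F={29}): 0:z→1,g→2,3→3,d→4 1:z→1,g→1,3→5,d→6 2:z→1,g→2,3→7,d→8 3:z→9,g→10,3→11,d→12 4:z→6,g→13,3→12,d→4 5:z→5,g→5,3→14,d→15 6:z→6,g→16,3→15,d→6 7:z→17,g→7,3→18,d→19 8:z→6,g→13,3→19,d→8 9:z→9,g→9,3→20,d→21 10:z→9,g→10,3→18,d→22 11:z→23,g→11,3→24,d→25 12:z→21,g→26,3→25,d→12 13:z→27,g→13,3→28,d→13 14:z→14,g→29,3→30,d→14 15:z→15,g→31,3→14,d→15 16:z→27,g→16,3→32,d→16 17:z→17,g→17,3→20,d→15 18:z→33,g→18,3→24,d→34 19:z→35,g→26,3→34,d→19 20:z→20,g→20,3→30,d→36 21:z→21,g→37,3→36,d→21 22:z→21,g→26,3→34,d→22 23:z→23,g→23,3→38,d→39 24:z→29,g→24,3→24,d→40 25:z→39,g→41,3→40,d→25 26:z→42,g→26,3→43,d→26 27:z→27,g→29,3→44,d→27 28:z→44,g→28,3→45,d→28 29:z→29,g→29,3→29,d→29 30:z→29,g→29,3→30,d→30 31:z→42,g→31,3→46,d→31 32:z→44,g→32,3→47,d→32 33:z→33,g→33,3→38,d→36 34:z→48,g→41,3→40,d→34 35:z→35,g→49,3→36,d→15 36:z→36,g→50,3→30,d→36 37:z→42,g→37,3→51,d→37 38:z→29,g→38,3→30,d→52 39:z→39,g→53,3→52,d→39 40:z→29,g→54,3→40,d→40 41:z→55,g→41,3→56,d→41 42:z→42,g→29,3→46,d→42 43:z→46,g→43,3→57,d→43 44:z→44,g→29,3→47,d→44 45:z→47,g→45,3→57,d→29 46:z→46,g→29,3→58,d→46 47:z→47,g→29,3→58,d→29 48:z→48,g→59,3→52,d→36 49:z→42,g→49,3→51,d→31 50:z→55,g→50,3→60,d→50 51:z→46,g→51,3→58,d→51 52:z→29,g→61,3→30,d→52 53:z→55,g→53,3→62,d→53 54:z→29,g→54,3→56,d→54 55:z→55,g→29,3→60,d→55 56:z→29,g→56,3→57,d→56 57:z→29,g→57,3→57,d→29 58:z→29,g→29,3→58,d→29 59:z→55,g→59,3→62,d→50 60:z→29,g→29,3→58,d→60 61:z→29,g→61,3→60,d→61 62:z→29,g→62,3→58,d→62.
'z33g': N↓-sim [75, 47, 28, 12, 3] end={s14,s44,s8} ∉↓L; 4/4 deletions ∈↓L.
'333z': run [75, 63, 42, 18, 2] end={s44,s8} — reject; 4/4 del acc.
'dgzg': |S_i|=[75, 57, 36, 15, 3] end={s14,s44,s8} ∉↓L; 4/4 single-dels accept.
'dg33d': run [75, 57, 36, 18, 7, 2] end={s44,s8} ∉↓L; 5/5 deletions ∈↓L.
'g3zd3g': N↓-sim [75, 71, 51, 34, 23, 11, 3] end={s14,s44,s8} ∉↓L; 6/6 single-dels accept.
5 obstructions.


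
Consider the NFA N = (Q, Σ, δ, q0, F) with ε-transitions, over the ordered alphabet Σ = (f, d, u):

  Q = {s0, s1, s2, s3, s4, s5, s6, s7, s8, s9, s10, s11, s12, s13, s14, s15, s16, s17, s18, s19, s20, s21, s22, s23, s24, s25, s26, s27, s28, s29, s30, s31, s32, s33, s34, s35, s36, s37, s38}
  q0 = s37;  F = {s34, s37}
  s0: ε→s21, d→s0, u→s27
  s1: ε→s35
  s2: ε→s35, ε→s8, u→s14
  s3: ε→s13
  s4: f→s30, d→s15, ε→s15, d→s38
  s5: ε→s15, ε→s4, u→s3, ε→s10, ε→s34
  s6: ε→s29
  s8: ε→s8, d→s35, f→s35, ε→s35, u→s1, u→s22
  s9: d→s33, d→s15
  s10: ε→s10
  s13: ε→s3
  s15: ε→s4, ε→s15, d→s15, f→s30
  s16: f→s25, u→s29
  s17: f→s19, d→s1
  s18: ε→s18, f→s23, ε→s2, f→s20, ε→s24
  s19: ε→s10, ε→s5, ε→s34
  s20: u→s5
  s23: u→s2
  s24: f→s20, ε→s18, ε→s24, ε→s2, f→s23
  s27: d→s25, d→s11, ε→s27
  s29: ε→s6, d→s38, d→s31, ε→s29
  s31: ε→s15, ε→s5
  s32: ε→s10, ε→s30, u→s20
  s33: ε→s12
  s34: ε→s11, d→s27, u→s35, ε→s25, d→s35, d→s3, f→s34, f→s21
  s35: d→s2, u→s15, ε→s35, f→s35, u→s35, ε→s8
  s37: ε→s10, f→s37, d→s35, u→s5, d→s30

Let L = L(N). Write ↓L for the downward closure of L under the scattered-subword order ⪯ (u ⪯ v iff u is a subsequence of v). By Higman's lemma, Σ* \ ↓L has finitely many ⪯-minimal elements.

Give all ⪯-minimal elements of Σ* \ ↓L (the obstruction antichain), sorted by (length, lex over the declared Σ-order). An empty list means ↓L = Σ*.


A = [d, uu].

|Q|=39, |F|=2, |δ|=83 (39 ε).
min D↑ (3 st, q0=0, F={1}): 0:f→0,d→1,u→2 1:f→1,d→1,u→1 2:f→2,d→1,u→1.
'd': N↓-sim [20, 15] end={s1,s11,s13,s14,s15,s2,s22,s25,s27,s3,s30,s35,…} — reject; 1/1 single-dels accept.
'uu': run [20, 19, 12] end={s1,s13,s14,s15,s2,s22,s3,s30,s35,s38,s4,s8} — reject; 2/2 deletions ∈↓L.
2 obstructions.


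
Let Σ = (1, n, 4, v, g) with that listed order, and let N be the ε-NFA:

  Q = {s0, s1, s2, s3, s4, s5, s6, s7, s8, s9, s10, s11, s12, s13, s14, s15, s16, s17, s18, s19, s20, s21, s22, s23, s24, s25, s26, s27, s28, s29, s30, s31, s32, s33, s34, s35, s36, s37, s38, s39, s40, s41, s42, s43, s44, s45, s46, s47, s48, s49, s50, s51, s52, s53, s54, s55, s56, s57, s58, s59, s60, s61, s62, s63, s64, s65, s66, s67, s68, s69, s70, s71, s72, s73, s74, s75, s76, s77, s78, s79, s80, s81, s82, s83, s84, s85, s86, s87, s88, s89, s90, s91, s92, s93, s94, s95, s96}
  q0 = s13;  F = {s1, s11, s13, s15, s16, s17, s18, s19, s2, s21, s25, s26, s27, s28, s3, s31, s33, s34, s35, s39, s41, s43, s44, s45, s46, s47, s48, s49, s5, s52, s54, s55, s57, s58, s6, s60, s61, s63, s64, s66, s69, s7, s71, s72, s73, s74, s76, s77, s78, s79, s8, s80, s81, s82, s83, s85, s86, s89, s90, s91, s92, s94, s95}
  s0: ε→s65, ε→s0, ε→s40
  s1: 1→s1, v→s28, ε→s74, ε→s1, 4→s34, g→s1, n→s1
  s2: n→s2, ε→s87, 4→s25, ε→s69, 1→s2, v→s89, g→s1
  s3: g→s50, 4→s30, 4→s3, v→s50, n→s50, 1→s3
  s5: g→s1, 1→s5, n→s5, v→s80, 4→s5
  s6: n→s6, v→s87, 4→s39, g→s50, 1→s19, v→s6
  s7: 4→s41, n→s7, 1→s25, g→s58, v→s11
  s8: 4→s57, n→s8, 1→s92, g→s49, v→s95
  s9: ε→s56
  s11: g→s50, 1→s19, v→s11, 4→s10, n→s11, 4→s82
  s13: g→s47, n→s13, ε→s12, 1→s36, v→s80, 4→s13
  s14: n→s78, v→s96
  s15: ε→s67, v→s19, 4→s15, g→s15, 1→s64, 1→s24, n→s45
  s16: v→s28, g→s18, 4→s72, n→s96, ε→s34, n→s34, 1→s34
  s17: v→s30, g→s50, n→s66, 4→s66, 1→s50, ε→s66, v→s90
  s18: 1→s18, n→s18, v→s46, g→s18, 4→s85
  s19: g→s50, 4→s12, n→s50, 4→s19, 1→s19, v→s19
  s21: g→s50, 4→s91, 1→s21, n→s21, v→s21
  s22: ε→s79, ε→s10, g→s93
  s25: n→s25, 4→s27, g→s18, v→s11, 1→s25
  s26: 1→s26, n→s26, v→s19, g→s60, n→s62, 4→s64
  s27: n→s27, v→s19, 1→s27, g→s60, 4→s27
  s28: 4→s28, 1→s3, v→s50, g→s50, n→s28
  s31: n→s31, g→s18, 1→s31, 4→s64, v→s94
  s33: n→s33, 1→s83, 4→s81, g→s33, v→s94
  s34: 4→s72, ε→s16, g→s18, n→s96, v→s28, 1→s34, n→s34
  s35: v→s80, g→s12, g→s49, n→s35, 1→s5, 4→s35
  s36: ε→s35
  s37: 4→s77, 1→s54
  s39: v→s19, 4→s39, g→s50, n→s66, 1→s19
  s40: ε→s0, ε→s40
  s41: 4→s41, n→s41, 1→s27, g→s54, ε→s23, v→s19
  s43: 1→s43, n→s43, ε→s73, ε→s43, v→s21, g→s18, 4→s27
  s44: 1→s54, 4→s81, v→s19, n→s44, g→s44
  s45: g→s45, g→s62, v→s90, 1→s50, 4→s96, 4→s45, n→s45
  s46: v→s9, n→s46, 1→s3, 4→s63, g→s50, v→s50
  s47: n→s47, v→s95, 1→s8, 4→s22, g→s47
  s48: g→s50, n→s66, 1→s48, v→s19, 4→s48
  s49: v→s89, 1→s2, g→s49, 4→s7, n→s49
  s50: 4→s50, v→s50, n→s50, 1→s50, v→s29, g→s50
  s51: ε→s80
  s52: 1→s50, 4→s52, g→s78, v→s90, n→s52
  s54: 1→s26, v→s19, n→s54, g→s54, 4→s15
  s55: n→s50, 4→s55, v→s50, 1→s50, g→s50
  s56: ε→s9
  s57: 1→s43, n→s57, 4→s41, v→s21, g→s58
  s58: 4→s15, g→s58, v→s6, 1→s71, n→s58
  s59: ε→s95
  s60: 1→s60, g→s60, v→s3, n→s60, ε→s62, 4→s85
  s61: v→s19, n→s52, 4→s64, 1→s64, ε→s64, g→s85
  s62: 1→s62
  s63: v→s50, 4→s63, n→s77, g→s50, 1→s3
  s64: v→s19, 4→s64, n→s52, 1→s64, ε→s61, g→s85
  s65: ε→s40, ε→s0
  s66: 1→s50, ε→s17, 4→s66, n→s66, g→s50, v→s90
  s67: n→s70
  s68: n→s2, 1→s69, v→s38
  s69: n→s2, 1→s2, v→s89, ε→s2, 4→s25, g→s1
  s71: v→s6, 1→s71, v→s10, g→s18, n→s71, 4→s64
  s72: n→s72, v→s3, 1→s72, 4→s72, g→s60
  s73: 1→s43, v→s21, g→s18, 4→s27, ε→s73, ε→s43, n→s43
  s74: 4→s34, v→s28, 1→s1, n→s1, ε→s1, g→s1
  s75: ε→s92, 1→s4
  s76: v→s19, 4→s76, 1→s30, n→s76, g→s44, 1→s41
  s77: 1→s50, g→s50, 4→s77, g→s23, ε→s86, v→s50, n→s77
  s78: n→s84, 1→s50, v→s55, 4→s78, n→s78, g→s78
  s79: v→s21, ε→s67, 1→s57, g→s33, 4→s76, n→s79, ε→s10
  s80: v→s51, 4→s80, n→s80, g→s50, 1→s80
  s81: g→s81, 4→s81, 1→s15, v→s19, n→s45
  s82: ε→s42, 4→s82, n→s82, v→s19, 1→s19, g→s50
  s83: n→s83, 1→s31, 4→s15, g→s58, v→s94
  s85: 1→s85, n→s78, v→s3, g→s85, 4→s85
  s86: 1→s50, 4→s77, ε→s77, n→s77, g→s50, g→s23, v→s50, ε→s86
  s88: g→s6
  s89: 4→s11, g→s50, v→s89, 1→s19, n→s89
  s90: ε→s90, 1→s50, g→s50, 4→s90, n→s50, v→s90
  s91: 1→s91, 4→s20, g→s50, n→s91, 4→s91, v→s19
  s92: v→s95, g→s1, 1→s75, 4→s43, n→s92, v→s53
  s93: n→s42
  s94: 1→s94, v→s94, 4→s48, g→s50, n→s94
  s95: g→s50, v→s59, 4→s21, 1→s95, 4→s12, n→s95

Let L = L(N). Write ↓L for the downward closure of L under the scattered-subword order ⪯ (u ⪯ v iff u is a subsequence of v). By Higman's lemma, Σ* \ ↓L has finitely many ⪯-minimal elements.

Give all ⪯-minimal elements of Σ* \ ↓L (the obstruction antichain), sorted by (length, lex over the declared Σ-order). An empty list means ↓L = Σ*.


min(Σ*\↓L) = [vg, 11gvv, 1gv1n, g44vn, g4g4n1].

|Q|=97, |F|=63, |δ|=397 (42 ε).
min D↑ (57 st, q0=0, F={6}): 0:1→1,n→0,4→0,v→2,g→3 1:1→4,n→1,4→1,v→2,g→5 2:1→2,n→2,4→2,v→2,g→6 3:1→7,n→3,4→8,v→9,g→3 4:1→4,n→4,4→4,v→2,g→10 5:1→11,n→5,4→12,v→13,g→5 6:1→6,n→6,4→6,v→6,g→6 7:1→14,n→7,4→15,v→9,g→5 8:1→15,n→8,4→16,v→17,g→18 9:1→9,n→9,4→17,v→9,g→6 10:1→10,n→10,4→19,v→20,g→10 11:1→11,n→11,4→21,v→13,g→10 12:1→21,n→12,4→22,v→23,g→24 13:1→25,n→13,4→23,v→13,g→6 14:1→14,n→14,4→26,v→9,g→10 15:1→26,n→15,4→22,v→17,g→24 16:1→22,n→16,4→16,v→25,g→27 17:1→17,n→17,4→28,v→17,g→6 18:1→29,n→18,4→30,v→31,g→18 19:1→19,n→19,4→32,v→20,g→33 20:1→34,n→20,4→20,v→6,g→6 21:1→21,n→21,4→35,v→23,g→33 22:1→35,n→22,4→22,v→25,g→36 23:1→25,n→23,4→37,v→23,g→6 24:1→38,n→24,4→39,v→40,g→24 25:1→25,n→6,4→25,v→25,g→6 26:1→26,n→26,4→35,v→17,g→33 27:1→36,n→27,4→30,v→25,g→27 28:1→28,n→28,4→28,v→25,g→6 29:1→41,n→29,4→39,v→31,g→24 30:1→39,n→42,4→30,v→25,g→30 31:1→31,n→31,4→43,v→31,g→6 32:1→32,n→32,4→32,v→34,g→44 33:1→33,n→33,4→45,v→46,g→33 34:1→34,n→6,4→34,v→6,g→6 35:1→35,n→35,4→35,v→25,g→44 36:1→47,n→36,4→39,v→25,g→36 37:1→25,n→37,4→37,v→25,g→6 38:1→38,n→38,4→48,v→40,g→33 39:1→48,n→42,4→39,v→25,g→39 40:1→25,n→40,4→49,v→40,g→6 41:1→41,n→41,4→48,v→31,g→33 42:1→6,n→42,4→42,v→50,g→42 43:1→43,n→51,4→43,v→25,g→6 44:1→44,n→44,4→45,v→34,g→44 45:1→45,n→52,4→45,v→34,g→45 46:1→34,n→46,4→53,v→6,g→6 47:1→47,n→47,4→48,v→25,g→44 48:1→48,n→54,4→48,v→25,g→45 49:1→25,n→51,4→49,v→25,g→6 50:1→6,n→6,4→50,v→50,g→6 51:1→6,n→51,4→51,v→50,g→6 52:1→6,n→52,4→52,v→55,g→52 53:1→34,n→56,4→53,v→6,g→6 54:1→6,n→54,4→54,v→50,g→52 55:1→6,n→6,4→55,v→6,g→6 56:1→6,n→56,4→56,v→6,g→6.
'vg': run [88, 36, 3] end={s23,s29,s50} — reject; 2/2 del acc.
'11gvv': |S_i|=[88, 79, 65, 25, 13, 4] end={s29,s50,s56,s9} rej; 5/5 single-dels accept.
'1gv1n': run [88, 79, 57, 26, 6, 2] end={s29,s50} ∉↓L; 5/5 del acc.
'g44vn': N↓-sim [88, 82, 68, 44, 8, 2] end={s29,s50} ∉↓L; 5/5 deletions ∈↓L.
'g4g4n1': N↓-sim [88, 82, 68, 49, 30, 17, 3] end={s29,s50,s62} — reject; 6/6 single-dels accept.
5 obstructions.


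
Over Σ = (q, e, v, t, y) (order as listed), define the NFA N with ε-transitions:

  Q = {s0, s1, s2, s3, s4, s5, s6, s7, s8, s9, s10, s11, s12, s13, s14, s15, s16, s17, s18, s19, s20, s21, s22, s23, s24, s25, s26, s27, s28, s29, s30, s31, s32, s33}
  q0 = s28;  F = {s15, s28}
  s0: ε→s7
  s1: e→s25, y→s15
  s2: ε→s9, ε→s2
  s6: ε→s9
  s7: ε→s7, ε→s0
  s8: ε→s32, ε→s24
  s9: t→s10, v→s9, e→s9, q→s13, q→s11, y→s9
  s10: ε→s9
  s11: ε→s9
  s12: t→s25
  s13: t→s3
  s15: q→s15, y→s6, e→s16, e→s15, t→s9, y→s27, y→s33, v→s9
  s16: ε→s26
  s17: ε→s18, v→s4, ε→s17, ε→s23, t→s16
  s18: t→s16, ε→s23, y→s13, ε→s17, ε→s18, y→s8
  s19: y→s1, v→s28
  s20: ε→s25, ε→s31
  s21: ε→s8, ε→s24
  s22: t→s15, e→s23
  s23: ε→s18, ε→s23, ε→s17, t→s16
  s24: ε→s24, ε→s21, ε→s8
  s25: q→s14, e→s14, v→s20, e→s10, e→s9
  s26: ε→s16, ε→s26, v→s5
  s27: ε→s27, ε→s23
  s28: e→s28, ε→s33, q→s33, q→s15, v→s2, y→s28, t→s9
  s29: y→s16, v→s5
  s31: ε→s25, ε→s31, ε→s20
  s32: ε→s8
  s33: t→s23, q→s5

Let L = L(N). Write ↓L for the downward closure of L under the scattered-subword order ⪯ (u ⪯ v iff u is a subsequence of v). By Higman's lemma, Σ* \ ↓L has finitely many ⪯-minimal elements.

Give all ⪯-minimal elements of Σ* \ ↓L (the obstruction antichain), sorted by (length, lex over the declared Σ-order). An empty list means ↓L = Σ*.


|Q|=34, |F|=2, |δ|=80 (36 ε).
min D↑ (3 st, q0=0, F={2}): 0:q→1,e→0,v→2,t→2,y→0 1:q→1,e→1,v→2,t→2,y→2 2:q→2,e→2,v→2,t→2,y→2.
'v': |S_i|=[22, 8] end={s10,s11,s13,s2,s3,s4,s5,s9} rej; 1/1 deletions ∈↓L.
't': N↓-sim [22, 16] end={s10,s11,s13,s16,s17,s18,s21,s23,s24,s26,s3,s32,…} ∉↓L; 1/1 del acc.
'qy': |S_i|=[22, 20, 19] end={s10,s11,s13,s16,s17,s18,s21,s23,s24,s26,s27,s3,…} rej; 2/2 del acc.
3 obstructions.

min(Σ*\↓L) = [v, t, qy].


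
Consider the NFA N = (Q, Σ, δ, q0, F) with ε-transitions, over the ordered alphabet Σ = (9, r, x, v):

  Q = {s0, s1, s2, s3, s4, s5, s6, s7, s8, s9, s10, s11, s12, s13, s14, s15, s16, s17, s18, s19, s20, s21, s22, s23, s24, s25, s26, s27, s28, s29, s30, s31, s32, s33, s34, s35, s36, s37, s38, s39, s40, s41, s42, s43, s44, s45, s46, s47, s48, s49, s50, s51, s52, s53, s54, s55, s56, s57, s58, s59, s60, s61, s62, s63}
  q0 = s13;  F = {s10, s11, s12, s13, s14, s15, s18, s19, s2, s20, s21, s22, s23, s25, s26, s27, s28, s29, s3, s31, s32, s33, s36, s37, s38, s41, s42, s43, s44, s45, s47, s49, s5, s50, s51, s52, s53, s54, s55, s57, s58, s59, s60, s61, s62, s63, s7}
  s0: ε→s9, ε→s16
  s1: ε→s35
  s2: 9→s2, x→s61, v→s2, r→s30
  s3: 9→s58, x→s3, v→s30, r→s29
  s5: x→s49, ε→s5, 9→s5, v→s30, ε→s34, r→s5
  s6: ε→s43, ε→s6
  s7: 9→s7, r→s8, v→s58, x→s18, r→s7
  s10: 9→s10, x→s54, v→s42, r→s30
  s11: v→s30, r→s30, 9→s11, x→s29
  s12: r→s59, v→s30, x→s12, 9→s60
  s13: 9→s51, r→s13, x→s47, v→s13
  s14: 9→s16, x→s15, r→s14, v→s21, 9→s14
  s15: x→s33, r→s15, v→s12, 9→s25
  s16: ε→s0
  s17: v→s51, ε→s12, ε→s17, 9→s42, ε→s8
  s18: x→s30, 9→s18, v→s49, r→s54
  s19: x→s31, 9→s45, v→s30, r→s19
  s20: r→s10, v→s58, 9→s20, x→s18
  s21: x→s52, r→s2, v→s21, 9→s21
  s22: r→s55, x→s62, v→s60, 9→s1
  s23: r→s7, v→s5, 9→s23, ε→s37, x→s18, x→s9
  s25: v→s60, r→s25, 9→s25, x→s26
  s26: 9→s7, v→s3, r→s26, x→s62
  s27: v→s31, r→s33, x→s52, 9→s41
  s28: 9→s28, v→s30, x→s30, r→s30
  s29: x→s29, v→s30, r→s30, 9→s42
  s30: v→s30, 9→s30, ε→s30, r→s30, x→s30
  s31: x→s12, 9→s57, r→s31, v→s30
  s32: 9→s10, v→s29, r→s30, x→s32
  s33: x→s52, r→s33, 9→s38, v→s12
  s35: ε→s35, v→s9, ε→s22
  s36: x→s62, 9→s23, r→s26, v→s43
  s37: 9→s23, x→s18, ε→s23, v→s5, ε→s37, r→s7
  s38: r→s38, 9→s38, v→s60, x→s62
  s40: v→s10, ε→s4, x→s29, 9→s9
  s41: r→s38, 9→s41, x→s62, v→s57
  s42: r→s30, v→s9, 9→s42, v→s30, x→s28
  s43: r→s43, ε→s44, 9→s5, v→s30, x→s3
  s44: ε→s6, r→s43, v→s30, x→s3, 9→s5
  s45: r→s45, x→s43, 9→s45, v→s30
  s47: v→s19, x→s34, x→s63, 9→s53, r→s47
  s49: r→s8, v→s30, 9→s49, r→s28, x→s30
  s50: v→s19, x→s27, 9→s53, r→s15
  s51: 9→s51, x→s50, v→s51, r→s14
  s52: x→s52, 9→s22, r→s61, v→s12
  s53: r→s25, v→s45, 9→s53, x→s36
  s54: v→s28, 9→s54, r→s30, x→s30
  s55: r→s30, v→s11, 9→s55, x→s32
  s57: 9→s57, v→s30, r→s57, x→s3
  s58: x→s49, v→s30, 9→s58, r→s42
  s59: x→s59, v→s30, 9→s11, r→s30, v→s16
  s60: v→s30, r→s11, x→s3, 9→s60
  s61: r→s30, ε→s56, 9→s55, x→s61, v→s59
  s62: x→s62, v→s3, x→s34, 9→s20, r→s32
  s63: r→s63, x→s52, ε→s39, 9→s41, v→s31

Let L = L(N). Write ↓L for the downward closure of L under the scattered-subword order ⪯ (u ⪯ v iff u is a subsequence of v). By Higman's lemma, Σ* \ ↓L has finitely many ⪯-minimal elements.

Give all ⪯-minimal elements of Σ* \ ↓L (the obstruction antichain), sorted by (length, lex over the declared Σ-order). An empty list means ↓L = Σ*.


min(Σ*\↓L) = [xvv, 9rvrr, xxxrr, x9x9xx].

|Q|=64, |F|=47, |δ|=228 (22 ε).
min D↑ (46 st, q0=0, F={17}): 0:9→1,r→0,x→2,v→0 1:9→1,r→3,x→4,v→1 2:9→5,r→2,x→6,v→7 3:9→3,r→3,x→8,v→9 4:9→5,r→8,x→10,v→7 5:9→5,r→11,x→12,v→13 6:9→14,r→6,x→15,v→16 7:9→13,r→7,x→16,v→17 8:9→11,r→8,x→18,v→19 9:9→9,r→20,x→15,v→9 10:9→14,r→18,x→15,v→16 11:9→11,r→11,x→21,v→22 12:9→23,r→21,x→24,v→25 13:9→13,r→13,x→25,v→17 14:9→14,r→26,x→24,v→27 15:9→28,r→29,x→15,v→19 16:9→27,r→16,x→19,v→17 17:9→17,r→17,x→17,v→17 18:9→26,r→18,x→15,v→19 19:9→22,r→30,x→19,v→17 20:9→20,r→17,x→29,v→20 21:9→31,r→21,x→24,v→32 22:9→22,r→33,x→32,v→17 23:9→23,r→31,x→34,v→35 24:9→36,r→37,x→24,v→32 25:9→35,r→25,x→32,v→17 26:9→26,r→26,x→24,v→22 27:9→27,r→27,x→32,v→17 28:9→28,r→38,x→24,v→22 29:9→38,r→17,x→29,v→30 30:9→33,r→17,x→30,v→17 31:9→31,r→31,x→34,v→39 32:9→39,r→40,x→32,v→17 33:9→33,r→17,x→40,v→17 34:9→34,r→41,x→17,v→42 35:9→35,r→35,x→42,v→17 36:9→36,r→43,x→34,v→39 37:9→43,r→17,x→37,v→40 38:9→38,r→17,x→37,v→33 39:9→39,r→44,x→42,v→17 40:9→44,r→17,x→40,v→17 41:9→41,r→17,x→17,v→45 42:9→42,r→45,x→17,v→17 43:9→43,r→17,x→41,v→44 44:9→44,r→17,x→45,v→17 45:9→45,r→17,x→17,v→17 (ε-aug+det+¬).
'xvv': |S_i|=[58, 53, 24, 4] end={s0,s16,s30,s9} — reject; 3/3 del acc.
'9rvrr': run [58, 54, 46, 31, 17, 1] end={s30} — reject; 5/5 deletions ∈↓L.
'xxxrr': N↓-sim [58, 53, 46, 29, 16, 1] end={s30} rej; 5/5 del acc.
'x9x9xx': |S_i|=[58, 53, 37, 25, 16, 7, 1] end={s30} rej; 6/6 del acc.
4 obstructions.
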